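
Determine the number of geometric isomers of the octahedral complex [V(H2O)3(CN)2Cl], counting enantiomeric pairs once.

3

In an octahedral complex each vertex has one trans partner and four cis neighbours.
The distinct arrangements are (3 in all): H2O mer, CN trans; H2O mer, CN cis; H2O fac, CN cis.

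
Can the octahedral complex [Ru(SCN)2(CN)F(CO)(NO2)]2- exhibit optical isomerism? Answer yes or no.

yes

Placing the ligands in turn and identifying arrangements related by rotation or reflection leaves 9 distinct geometric isomers.
Of these, 6 lack any improper symmetry element and so occur as enantiomeric pairs, giving 9 + 6 = 15 stereoisomers in total.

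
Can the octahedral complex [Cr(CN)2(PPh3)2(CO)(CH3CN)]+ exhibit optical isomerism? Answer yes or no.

The distinct arrangements are (6 in all): CN cis, PPh3 trans; CN cis, PPh3 cis (3 arrangements, 2 chiral); CN trans, PPh3 trans; CN trans, PPh3 cis.
Of these, 2 lack any improper symmetry element and so occur as enantiomeric pairs, giving 6 + 2 = 8 stereoisomers in total.

yes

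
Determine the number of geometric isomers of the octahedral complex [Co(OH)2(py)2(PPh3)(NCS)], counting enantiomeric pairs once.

The distinct arrangements are (6 in all): OH cis, py trans; OH cis, py cis (3 arrangements, 2 chiral); OH trans, py trans; OH trans, py cis.

6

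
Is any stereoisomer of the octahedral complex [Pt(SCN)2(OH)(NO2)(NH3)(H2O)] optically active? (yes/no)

yes

The six octahedral sites form three mutually perpendicular trans pairs.
Placing the ligands in turn and identifying arrangements related by rotation or reflection leaves 9 distinct geometric isomers.
Of these, 6 lack any improper symmetry element and so occur as enantiomeric pairs, giving 9 + 6 = 15 stereoisomers in total.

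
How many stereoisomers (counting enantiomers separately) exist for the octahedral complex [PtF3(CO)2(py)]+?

3

The six octahedral sites form three mutually perpendicular trans pairs.
Systematic placement gives 3 geometric isomers: F mer, CO trans; F fac, CO cis; F mer, CO cis.
Each arrangement has an internal mirror plane or centre of symmetry, so none is chiral.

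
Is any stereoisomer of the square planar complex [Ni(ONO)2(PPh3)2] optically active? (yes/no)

no

Systematic placement gives 2 geometric isomers: ONO cis; ONO trans.
Each arrangement has an internal mirror plane or centre of symmetry, so none is chiral.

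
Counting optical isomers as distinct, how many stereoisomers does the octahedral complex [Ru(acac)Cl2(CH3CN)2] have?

4

An octahedron has six vertices in three trans pairs; every non-trans pair is cis.
Each acac is bidentate and must span two cis positions.
Systematic placement gives 3 geometric isomers: Cl cis, CH3CN trans; Cl cis, CH3CN cis (chiral); Cl trans, CH3CN cis.
One of these lacks any improper symmetry element and so occurs as an enantiomeric pair, giving 3 + 1 = 4 stereoisomers in total.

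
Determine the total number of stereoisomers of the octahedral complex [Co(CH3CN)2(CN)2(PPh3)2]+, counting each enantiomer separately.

6

The six octahedral sites form three mutually perpendicular trans pairs.
The distinct arrangements are (5 in all): CH3CN trans, CN trans, PPh3 trans; CH3CN trans, CN cis, PPh3 cis; CH3CN cis, CN cis, PPh3 trans; CH3CN cis, CN cis, PPh3 cis (chiral); CH3CN cis, CN trans, PPh3 cis.
One of these lacks any improper symmetry element and so occurs as an enantiomeric pair, giving 5 + 1 = 6 stereoisomers in total.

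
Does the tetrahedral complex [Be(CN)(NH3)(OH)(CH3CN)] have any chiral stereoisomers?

yes

Only one geometric arrangement is possible; it has no improper symmetry element, so it exists as a pair of enantiomers (2 stereoisomers).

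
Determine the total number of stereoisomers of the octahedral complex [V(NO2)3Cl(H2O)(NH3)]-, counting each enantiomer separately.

The six octahedral sites form three mutually perpendicular trans pairs.
Working through the distinct placements yields 4 geometric isomers: NO2 mer (3 arrangements); NO2 fac (chiral).
One of these lacks any improper symmetry element and so occurs as an enantiomeric pair, giving 4 + 1 = 5 stereoisomers in total.

5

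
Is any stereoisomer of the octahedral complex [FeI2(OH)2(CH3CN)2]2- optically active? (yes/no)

The six octahedral sites form three mutually perpendicular trans pairs.
The distinct arrangements are (5 in all): I trans, OH trans, CH3CN trans; I cis, OH cis, CH3CN trans; I cis, OH trans, CH3CN cis; I cis, OH cis, CH3CN cis (chiral); I trans, OH cis, CH3CN cis.
One of these lacks any improper symmetry element and so occurs as an enantiomeric pair, giving 5 + 1 = 6 stereoisomers in total.

yes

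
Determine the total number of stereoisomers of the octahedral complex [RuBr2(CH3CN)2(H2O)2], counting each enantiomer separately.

There are 5 geometric isomers: Br trans, CH3CN trans, H2O trans; Br trans, CH3CN cis, H2O cis; Br cis, CH3CN cis, H2O trans; Br cis, CH3CN cis, H2O cis (chiral); Br cis, CH3CN trans, H2O cis.
One of these lacks any improper symmetry element and so occurs as an enantiomeric pair, giving 5 + 1 = 6 stereoisomers in total.

6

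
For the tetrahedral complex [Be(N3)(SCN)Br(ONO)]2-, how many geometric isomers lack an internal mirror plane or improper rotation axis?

In a tetrahedral complex all four positions are equivalent and every pair of ligands is adjacent — there is no cis/trans distinction.
Only one geometric arrangement is possible; it has no improper symmetry element, so it exists as a pair of enantiomers (2 stereoisomers).

1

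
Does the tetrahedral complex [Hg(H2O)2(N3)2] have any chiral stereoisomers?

no

Only one geometric arrangement is possible.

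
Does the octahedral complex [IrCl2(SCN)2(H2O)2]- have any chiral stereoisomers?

An octahedron has six vertices in three trans pairs; every non-trans pair is cis.
There are 5 geometric isomers: Cl trans, SCN trans, H2O trans; Cl trans, SCN cis, H2O cis; Cl cis, SCN trans, H2O cis; Cl cis, SCN cis, H2O cis (chiral); Cl cis, SCN cis, H2O trans.
One of these lacks any improper symmetry element and so occurs as an enantiomeric pair, giving 5 + 1 = 6 stereoisomers in total.

yes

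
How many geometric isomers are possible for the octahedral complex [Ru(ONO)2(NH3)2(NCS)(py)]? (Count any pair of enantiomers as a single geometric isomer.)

An octahedron has six vertices in three trans pairs; every non-trans pair is cis.
The distinct arrangements are (6 in all): ONO cis, NH3 cis (3 arrangements, 2 chiral); ONO trans, NH3 cis; ONO cis, NH3 trans; ONO trans, NH3 trans.

6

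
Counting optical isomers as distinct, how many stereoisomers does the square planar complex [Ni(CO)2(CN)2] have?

2

Systematic placement gives 2 geometric isomers: CO cis; CO trans.
Each arrangement has an internal mirror plane or centre of symmetry, so none is chiral.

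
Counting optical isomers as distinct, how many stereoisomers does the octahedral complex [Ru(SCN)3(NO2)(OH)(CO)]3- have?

5

There are 4 geometric isomers: SCN mer (3 arrangements); SCN fac (chiral).
One of these lacks any improper symmetry element and so occurs as an enantiomeric pair, giving 4 + 1 = 5 stereoisomers in total.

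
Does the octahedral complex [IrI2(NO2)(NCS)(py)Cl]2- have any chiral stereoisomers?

The six octahedral sites form three mutually perpendicular trans pairs.
Placing the ligands in turn and identifying arrangements related by rotation or reflection leaves 9 distinct geometric isomers.
Of these, 6 lack any improper symmetry element and so occur as enantiomeric pairs, giving 9 + 6 = 15 stereoisomers in total.

yes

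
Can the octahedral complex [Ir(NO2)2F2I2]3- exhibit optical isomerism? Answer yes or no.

An octahedron has six vertices in three trans pairs; every non-trans pair is cis.
There are 5 geometric isomers: NO2 trans, F trans, I trans; NO2 cis, F trans, I cis; NO2 trans, F cis, I cis; NO2 cis, F cis, I cis (chiral); NO2 cis, F cis, I trans.
One of these lacks any improper symmetry element and so occurs as an enantiomeric pair, giving 5 + 1 = 6 stereoisomers in total.

yes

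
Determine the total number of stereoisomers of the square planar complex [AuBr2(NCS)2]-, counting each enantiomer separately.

A square has two trans pairs of vertices; adjacent vertices are cis.
Systematic placement gives 2 geometric isomers: Br cis; Br trans.
Each arrangement has an internal mirror plane or centre of symmetry, so none is chiral.

2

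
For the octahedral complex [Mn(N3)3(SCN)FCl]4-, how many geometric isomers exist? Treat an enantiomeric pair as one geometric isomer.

The six octahedral sites form three mutually perpendicular trans pairs.
The distinct arrangements are (4 in all): N3 mer (3 arrangements); N3 fac (chiral).

4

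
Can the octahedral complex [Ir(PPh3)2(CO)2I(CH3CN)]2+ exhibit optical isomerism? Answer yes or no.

yes

The six octahedral sites form three mutually perpendicular trans pairs.
Systematic placement gives 6 geometric isomers: PPh3 trans, CO cis; PPh3 cis, CO cis (3 arrangements, 2 chiral); PPh3 trans, CO trans; PPh3 cis, CO trans.
Of these, 2 lack any improper symmetry element and so occur as enantiomeric pairs, giving 6 + 2 = 8 stereoisomers in total.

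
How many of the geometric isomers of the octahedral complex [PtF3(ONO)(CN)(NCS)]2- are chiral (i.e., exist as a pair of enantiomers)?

The distinct arrangements are (4 in all): F mer (3 arrangements); F fac (chiral).
One of these lacks any improper symmetry element and so occurs as an enantiomeric pair, giving 4 + 1 = 5 stereoisomers in total.

1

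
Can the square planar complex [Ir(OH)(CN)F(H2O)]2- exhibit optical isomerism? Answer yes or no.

no

A square has two trans pairs of vertices; adjacent vertices are cis.
Systematic placement gives 3 geometric isomers: (CN/H2O trans, F/OH trans); (CN/OH trans, F/H2O trans); (CN/F trans, H2O/OH trans).
Each arrangement has an internal mirror plane or centre of symmetry, so none is chiral.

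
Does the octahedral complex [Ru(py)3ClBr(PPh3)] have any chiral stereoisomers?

yes

An octahedron has six vertices in three trans pairs; every non-trans pair is cis.
There are 4 geometric isomers: py mer (3 arrangements); py fac (chiral).
One of these lacks any improper symmetry element and so occurs as an enantiomeric pair, giving 4 + 1 = 5 stereoisomers in total.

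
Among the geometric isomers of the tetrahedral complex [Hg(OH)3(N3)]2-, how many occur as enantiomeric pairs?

Only one geometric arrangement is possible.

0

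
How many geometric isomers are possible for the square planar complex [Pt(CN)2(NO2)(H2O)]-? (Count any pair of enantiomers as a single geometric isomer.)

The distinct arrangements are (2 in all): CN cis; CN trans.

2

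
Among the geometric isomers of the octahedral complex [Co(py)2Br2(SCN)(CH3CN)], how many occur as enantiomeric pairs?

2

The distinct arrangements are (6 in all): py trans, Br trans; py cis, Br trans; py trans, Br cis; py cis, Br cis (3 arrangements, 2 chiral).
Of these, 2 lack any improper symmetry element and so occur as enantiomeric pairs, giving 6 + 2 = 8 stereoisomers in total.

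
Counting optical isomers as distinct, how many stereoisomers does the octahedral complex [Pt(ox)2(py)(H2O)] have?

3

The six octahedral sites form three mutually perpendicular trans pairs.
Each ox is bidentate and must span two cis positions.
Working through the distinct placements yields 2 geometric isomers: py and H2O mutually cis (chiral); py and H2O mutually trans.
One of these lacks any improper symmetry element and so occurs as an enantiomeric pair, giving 2 + 1 = 3 stereoisomers in total.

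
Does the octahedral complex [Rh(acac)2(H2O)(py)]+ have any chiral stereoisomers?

Each acac is bidentate and must span two cis positions.
There are 2 geometric isomers: H2O and py mutually cis (chiral); H2O and py mutually trans.
One of these lacks any improper symmetry element and so occurs as an enantiomeric pair, giving 2 + 1 = 3 stereoisomers in total.

yes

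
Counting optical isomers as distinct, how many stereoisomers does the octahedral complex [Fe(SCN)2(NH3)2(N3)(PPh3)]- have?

8

In an octahedral complex each vertex has one trans partner and four cis neighbours.
Systematic placement gives 6 geometric isomers: SCN trans, NH3 cis; SCN cis, NH3 cis (3 arrangements, 2 chiral); SCN trans, NH3 trans; SCN cis, NH3 trans.
Of these, 2 lack any improper symmetry element and so occur as enantiomeric pairs, giving 6 + 2 = 8 stereoisomers in total.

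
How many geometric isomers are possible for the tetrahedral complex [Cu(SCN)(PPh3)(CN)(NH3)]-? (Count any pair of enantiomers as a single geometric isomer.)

1

All four vertices of a tetrahedron are equivalent and mutually adjacent, so cis/trans isomerism cannot arise.
Only one geometric arrangement is possible; it has no improper symmetry element, so it exists as a pair of enantiomers (2 stereoisomers).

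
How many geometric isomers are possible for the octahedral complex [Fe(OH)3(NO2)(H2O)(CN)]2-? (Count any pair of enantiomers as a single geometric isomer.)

In an octahedral complex each vertex has one trans partner and four cis neighbours.
Systematic placement gives 4 geometric isomers: OH mer (3 arrangements); OH fac (chiral).

4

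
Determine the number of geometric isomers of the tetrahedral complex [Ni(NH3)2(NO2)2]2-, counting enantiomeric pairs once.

1

All four vertices of a tetrahedron are equivalent and mutually adjacent, so cis/trans isomerism cannot arise.
Only one geometric arrangement is possible.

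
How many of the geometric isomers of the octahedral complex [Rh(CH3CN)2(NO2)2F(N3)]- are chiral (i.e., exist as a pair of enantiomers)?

The six octahedral sites form three mutually perpendicular trans pairs.
There are 6 geometric isomers: CH3CN trans, NO2 trans; CH3CN trans, NO2 cis; CH3CN cis, NO2 trans; CH3CN cis, NO2 cis (3 arrangements, 2 chiral).
Of these, 2 lack any improper symmetry element and so occur as enantiomeric pairs, giving 6 + 2 = 8 stereoisomers in total.

2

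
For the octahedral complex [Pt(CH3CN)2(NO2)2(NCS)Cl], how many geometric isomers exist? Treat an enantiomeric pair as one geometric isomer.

Working through the distinct placements yields 6 geometric isomers: CH3CN trans, NO2 trans; CH3CN trans, NO2 cis; CH3CN cis, NO2 trans; CH3CN cis, NO2 cis (3 arrangements, 2 chiral).

6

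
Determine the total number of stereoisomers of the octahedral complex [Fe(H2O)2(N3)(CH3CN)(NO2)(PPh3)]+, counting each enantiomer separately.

Exhaustive case analysis gives 9 geometric isomers.
Of these, 6 lack any improper symmetry element and so occur as enantiomeric pairs, giving 9 + 6 = 15 stereoisomers in total.

15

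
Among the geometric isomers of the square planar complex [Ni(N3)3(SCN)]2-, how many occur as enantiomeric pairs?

In a square planar complex each vertex has one trans partner and two cis neighbours.
Only one geometric arrangement is possible.

0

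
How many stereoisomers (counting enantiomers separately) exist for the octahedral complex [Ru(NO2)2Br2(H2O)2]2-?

The six octahedral sites form three mutually perpendicular trans pairs.
There are 5 geometric isomers: NO2 trans, Br trans, H2O trans; NO2 cis, Br trans, H2O cis; NO2 trans, Br cis, H2O cis; NO2 cis, Br cis, H2O cis (chiral); NO2 cis, Br cis, H2O trans.
One of these lacks any improper symmetry element and so occurs as an enantiomeric pair, giving 5 + 1 = 6 stereoisomers in total.

6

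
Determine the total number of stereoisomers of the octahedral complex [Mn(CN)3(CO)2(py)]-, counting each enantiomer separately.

3

An octahedron has six vertices in three trans pairs; every non-trans pair is cis.
The distinct arrangements are (3 in all): CN mer, CO cis; CN mer, CO trans; CN fac, CO cis.
Each arrangement has an internal mirror plane or centre of symmetry, so none is chiral.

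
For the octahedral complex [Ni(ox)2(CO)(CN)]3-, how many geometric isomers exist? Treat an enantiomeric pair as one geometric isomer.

In an octahedral complex each vertex has one trans partner and four cis neighbours.
Each ox is bidentate and must span two cis positions.
Working through the distinct placements yields 2 geometric isomers: CO and CN mutually trans; CO and CN mutually cis (chiral).

2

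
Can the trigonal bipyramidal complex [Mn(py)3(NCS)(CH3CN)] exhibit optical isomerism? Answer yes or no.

no

A trigonal bipyramid has two axial and three equatorial sites, which are chemically inequivalent.
The distinct arrangements are (4 in all): NCS axial, CH3CN axial; NCS equatorial, CH3CN axial; NCS axial, CH3CN equatorial; NCS equatorial, CH3CN equatorial.
Each arrangement has an internal mirror plane or centre of symmetry, so none is chiral.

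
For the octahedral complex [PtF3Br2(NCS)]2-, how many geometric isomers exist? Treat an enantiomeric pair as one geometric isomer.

An octahedron has six vertices in three trans pairs; every non-trans pair is cis.
The distinct arrangements are (3 in all): F mer, Br trans; F fac, Br cis; F mer, Br cis.

3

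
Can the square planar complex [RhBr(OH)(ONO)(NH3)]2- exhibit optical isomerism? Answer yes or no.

Systematic placement gives 3 geometric isomers: (Br/OH trans, NH3/ONO trans); (Br/ONO trans, NH3/OH trans); (Br/NH3 trans, OH/ONO trans).
Each arrangement has an internal mirror plane or centre of symmetry, so none is chiral.

no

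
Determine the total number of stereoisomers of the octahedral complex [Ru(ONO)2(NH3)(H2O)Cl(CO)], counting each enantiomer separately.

15

An octahedron has six vertices in three trans pairs; every non-trans pair is cis.
Exhaustive case analysis gives 9 geometric isomers.
Of these, 6 lack any improper symmetry element and so occur as enantiomeric pairs, giving 9 + 6 = 15 stereoisomers in total.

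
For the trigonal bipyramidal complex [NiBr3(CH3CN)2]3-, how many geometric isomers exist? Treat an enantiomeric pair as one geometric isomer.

3

A trigonal bipyramid has two axial and three equatorial sites, which are chemically inequivalent.
There are 3 geometric isomers: CH3CN both equatorial; CH3CN one axial, one equatorial; CH3CN both axial.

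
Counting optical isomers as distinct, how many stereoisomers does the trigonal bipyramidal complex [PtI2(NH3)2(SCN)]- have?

6

A trigonal bipyramid has two axial and three equatorial sites, which are chemically inequivalent.
Systematic enumeration (placing each ligand type in turn and discarding arrangements equivalent by rotation or reflection) gives 5 geometric isomers.
One of these lacks any improper symmetry element and so occurs as an enantiomeric pair, giving 5 + 1 = 6 stereoisomers in total.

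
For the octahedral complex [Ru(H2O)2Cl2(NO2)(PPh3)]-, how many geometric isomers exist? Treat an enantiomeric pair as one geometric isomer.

6

An octahedron has six vertices in three trans pairs; every non-trans pair is cis.
Systematic placement gives 6 geometric isomers: H2O trans, Cl trans; H2O cis, Cl trans; H2O cis, Cl cis (3 arrangements, 2 chiral); H2O trans, Cl cis.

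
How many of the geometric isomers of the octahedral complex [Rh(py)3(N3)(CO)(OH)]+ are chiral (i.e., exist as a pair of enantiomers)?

1

An octahedron has six vertices in three trans pairs; every non-trans pair is cis.
There are 4 geometric isomers: py mer (3 arrangements); py fac (chiral).
One of these lacks any improper symmetry element and so occurs as an enantiomeric pair, giving 4 + 1 = 5 stereoisomers in total.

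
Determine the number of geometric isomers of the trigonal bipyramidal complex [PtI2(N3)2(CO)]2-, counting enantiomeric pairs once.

In a trigonal bipyramid the two axial positions differ from the three equatorial ones.
Systematic enumeration (placing each ligand type in turn and discarding arrangements equivalent by rotation or reflection) gives 5 geometric isomers.

5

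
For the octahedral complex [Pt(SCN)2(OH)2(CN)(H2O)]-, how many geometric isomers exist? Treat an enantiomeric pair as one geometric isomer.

6

In an octahedral complex each vertex has one trans partner and four cis neighbours.
Working through the distinct placements yields 6 geometric isomers: SCN trans, OH trans; SCN cis, OH cis (3 arrangements, 2 chiral); SCN trans, OH cis; SCN cis, OH trans.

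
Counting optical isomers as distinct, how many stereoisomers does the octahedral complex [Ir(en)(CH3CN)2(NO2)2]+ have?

4

The six octahedral sites form three mutually perpendicular trans pairs.
Each en is bidentate and must span two cis positions.
The distinct arrangements are (3 in all): CH3CN trans, NO2 cis; CH3CN cis, NO2 cis (chiral); CH3CN cis, NO2 trans.
One of these lacks any improper symmetry element and so occurs as an enantiomeric pair, giving 3 + 1 = 4 stereoisomers in total.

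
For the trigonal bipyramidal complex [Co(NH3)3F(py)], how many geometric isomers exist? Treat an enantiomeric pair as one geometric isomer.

4

In a trigonal bipyramid the two axial positions differ from the three equatorial ones.
Working through the distinct placements yields 4 geometric isomers: F axial, py equatorial; F axial, py axial; F equatorial, py equatorial; F equatorial, py axial.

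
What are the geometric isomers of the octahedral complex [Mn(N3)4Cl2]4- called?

The six octahedral sites form three mutually perpendicular trans pairs.
Working through the distinct placements yields 2 geometric isomers: Cl trans; Cl cis.

cis and trans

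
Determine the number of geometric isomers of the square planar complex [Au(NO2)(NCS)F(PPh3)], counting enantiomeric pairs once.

3

A square has two trans pairs of vertices; adjacent vertices are cis.
The distinct arrangements are (3 in all): (F/NO2 trans, NCS/PPh3 trans); (F/PPh3 trans, NCS/NO2 trans); (F/NCS trans, NO2/PPh3 trans).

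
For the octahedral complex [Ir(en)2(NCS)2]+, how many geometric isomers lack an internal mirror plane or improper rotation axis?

1

Each en is bidentate and must span two cis positions.
The distinct arrangements are (2 in all): NCS trans; NCS cis (chiral).
One of these lacks any improper symmetry element and so occurs as an enantiomeric pair, giving 2 + 1 = 3 stereoisomers in total.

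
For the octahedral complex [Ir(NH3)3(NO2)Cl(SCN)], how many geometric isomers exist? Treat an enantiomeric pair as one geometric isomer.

There are 4 geometric isomers: NH3 mer (3 arrangements); NH3 fac (chiral).

4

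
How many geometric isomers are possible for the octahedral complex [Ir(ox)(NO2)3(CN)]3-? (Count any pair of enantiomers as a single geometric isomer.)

2

In an octahedral complex each vertex has one trans partner and four cis neighbours.
Each ox is bidentate and must span two cis positions.
The distinct arrangements are (2 in all): NO2 fac; NO2 mer.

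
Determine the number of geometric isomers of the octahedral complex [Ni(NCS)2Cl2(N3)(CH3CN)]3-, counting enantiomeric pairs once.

6

In an octahedral complex each vertex has one trans partner and four cis neighbours.
The distinct arrangements are (6 in all): NCS trans, Cl cis; NCS cis, Cl cis (3 arrangements, 2 chiral); NCS trans, Cl trans; NCS cis, Cl trans.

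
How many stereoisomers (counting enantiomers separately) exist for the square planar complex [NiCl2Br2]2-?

2

A square has two trans pairs of vertices; adjacent vertices are cis.
There are 2 geometric isomers: Cl cis; Cl trans.
Each arrangement has an internal mirror plane or centre of symmetry, so none is chiral.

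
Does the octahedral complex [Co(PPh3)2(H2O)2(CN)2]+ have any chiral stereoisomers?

yes

An octahedron has six vertices in three trans pairs; every non-trans pair is cis.
There are 5 geometric isomers: PPh3 trans, H2O trans, CN trans; PPh3 cis, H2O cis, CN trans; PPh3 trans, H2O cis, CN cis; PPh3 cis, H2O cis, CN cis (chiral); PPh3 cis, H2O trans, CN cis.
One of these lacks any improper symmetry element and so occurs as an enantiomeric pair, giving 5 + 1 = 6 stereoisomers in total.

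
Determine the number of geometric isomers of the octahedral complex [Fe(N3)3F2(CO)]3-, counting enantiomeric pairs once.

In an octahedral complex each vertex has one trans partner and four cis neighbours.
There are 3 geometric isomers: N3 mer, F cis; N3 mer, F trans; N3 fac, F cis.

3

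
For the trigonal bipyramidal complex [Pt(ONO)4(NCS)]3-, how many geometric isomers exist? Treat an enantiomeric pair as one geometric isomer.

The distinct arrangements are (2 in all): NCS axial; NCS equatorial.

2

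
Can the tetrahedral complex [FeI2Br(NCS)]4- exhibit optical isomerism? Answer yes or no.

Only one geometric arrangement is possible.

no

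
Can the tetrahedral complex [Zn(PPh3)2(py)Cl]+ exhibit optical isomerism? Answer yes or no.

All four vertices of a tetrahedron are equivalent and mutually adjacent, so cis/trans isomerism cannot arise.
Only one geometric arrangement is possible.

no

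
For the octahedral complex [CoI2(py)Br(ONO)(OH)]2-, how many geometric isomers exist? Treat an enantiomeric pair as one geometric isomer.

9

An octahedron has six vertices in three trans pairs; every non-trans pair is cis.
Placing the ligands in turn and identifying arrangements related by rotation or reflection leaves 9 distinct geometric isomers.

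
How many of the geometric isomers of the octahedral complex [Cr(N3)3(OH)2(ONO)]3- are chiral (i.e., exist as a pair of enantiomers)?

An octahedron has six vertices in three trans pairs; every non-trans pair is cis.
Working through the distinct placements yields 3 geometric isomers: N3 mer, OH cis; N3 mer, OH trans; N3 fac, OH cis.
Each arrangement has an internal mirror plane or centre of symmetry, so none is chiral.

0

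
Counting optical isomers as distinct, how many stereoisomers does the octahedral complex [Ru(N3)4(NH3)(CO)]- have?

An octahedron has six vertices in three trans pairs; every non-trans pair is cis.
There are 2 geometric isomers: NH3 and CO mutually cis; NH3 and CO mutually trans.
Each arrangement has an internal mirror plane or centre of symmetry, so none is chiral.

2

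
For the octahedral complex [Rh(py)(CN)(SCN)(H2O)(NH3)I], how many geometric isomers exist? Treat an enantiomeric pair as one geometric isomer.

15

An octahedron has six vertices in three trans pairs; every non-trans pair is cis.
Exhaustive case analysis gives 15 geometric isomers.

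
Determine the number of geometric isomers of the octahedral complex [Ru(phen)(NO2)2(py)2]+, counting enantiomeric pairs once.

3

Each phen is bidentate and must span two cis positions.
Systematic placement gives 3 geometric isomers: NO2 trans, py cis; NO2 cis, py trans; NO2 cis, py cis (chiral).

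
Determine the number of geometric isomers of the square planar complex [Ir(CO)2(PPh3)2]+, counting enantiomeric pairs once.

2

In a square planar complex each vertex has one trans partner and two cis neighbours.
There are 2 geometric isomers: CO cis; CO trans.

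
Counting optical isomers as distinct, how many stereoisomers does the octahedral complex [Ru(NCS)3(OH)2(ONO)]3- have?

3

An octahedron has six vertices in three trans pairs; every non-trans pair is cis.
Systematic placement gives 3 geometric isomers: NCS mer, OH cis; NCS mer, OH trans; NCS fac, OH cis.
Each arrangement has an internal mirror plane or centre of symmetry, so none is chiral.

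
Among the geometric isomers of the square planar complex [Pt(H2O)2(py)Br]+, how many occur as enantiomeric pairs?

A square has two trans pairs of vertices; adjacent vertices are cis.
Working through the distinct placements yields 2 geometric isomers: H2O cis; H2O trans.
Each arrangement has an internal mirror plane or centre of symmetry, so none is chiral.

0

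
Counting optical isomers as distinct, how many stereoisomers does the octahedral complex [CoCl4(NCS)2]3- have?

2

In an octahedral complex each vertex has one trans partner and four cis neighbours.
Systematic placement gives 2 geometric isomers: NCS trans; NCS cis.
Each arrangement has an internal mirror plane or centre of symmetry, so none is chiral.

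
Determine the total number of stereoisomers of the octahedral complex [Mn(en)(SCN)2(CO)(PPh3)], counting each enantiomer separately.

Each en is bidentate and must span two cis positions.
Systematic placement gives 4 geometric isomers: SCN cis (3 arrangements, 2 chiral); SCN trans.
Of these, 2 lack any improper symmetry element and so occur as enantiomeric pairs, giving 4 + 2 = 6 stereoisomers in total.

6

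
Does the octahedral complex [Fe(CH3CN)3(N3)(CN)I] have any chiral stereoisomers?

yes

An octahedron has six vertices in three trans pairs; every non-trans pair is cis.
Working through the distinct placements yields 4 geometric isomers: CH3CN mer (3 arrangements); CH3CN fac (chiral).
One of these lacks any improper symmetry element and so occurs as an enantiomeric pair, giving 4 + 1 = 5 stereoisomers in total.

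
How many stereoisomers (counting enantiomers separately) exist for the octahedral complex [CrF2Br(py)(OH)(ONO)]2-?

In an octahedral complex each vertex has one trans partner and four cis neighbours.
Placing the ligands in turn and identifying arrangements related by rotation or reflection leaves 9 distinct geometric isomers.
Of these, 6 lack any improper symmetry element and so occur as enantiomeric pairs, giving 9 + 6 = 15 stereoisomers in total.

15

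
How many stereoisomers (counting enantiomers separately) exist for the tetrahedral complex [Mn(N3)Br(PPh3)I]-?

2

In a tetrahedral complex all four positions are equivalent and every pair of ligands is adjacent — there is no cis/trans distinction.
Only one geometric arrangement is possible; it has no improper symmetry element, so it exists as a pair of enantiomers (2 stereoisomers).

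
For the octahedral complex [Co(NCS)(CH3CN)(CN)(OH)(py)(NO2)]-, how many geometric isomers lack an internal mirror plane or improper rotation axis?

In an octahedral complex each vertex has one trans partner and four cis neighbours.
Exhaustive case analysis gives 15 geometric isomers.
Of these, 15 lack any improper symmetry element and so occur as enantiomeric pairs, giving 15 + 15 = 30 stereoisomers in total.

15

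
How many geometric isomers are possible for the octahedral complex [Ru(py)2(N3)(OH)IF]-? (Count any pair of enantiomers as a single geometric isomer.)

The six octahedral sites form three mutually perpendicular trans pairs.
Systematic enumeration (placing each ligand type in turn and discarding arrangements equivalent by rotation or reflection) gives 9 geometric isomers.

9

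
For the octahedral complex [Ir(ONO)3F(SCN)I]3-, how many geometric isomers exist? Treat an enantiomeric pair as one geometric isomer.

In an octahedral complex each vertex has one trans partner and four cis neighbours.
Systematic placement gives 4 geometric isomers: ONO mer (3 arrangements); ONO fac (chiral).

4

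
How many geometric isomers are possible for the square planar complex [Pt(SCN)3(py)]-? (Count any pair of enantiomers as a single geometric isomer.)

1

Only one geometric arrangement is possible.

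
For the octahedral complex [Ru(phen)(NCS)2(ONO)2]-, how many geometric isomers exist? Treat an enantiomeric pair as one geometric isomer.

3

Each phen is bidentate and must span two cis positions.
Working through the distinct placements yields 3 geometric isomers: NCS trans, ONO cis; NCS cis, ONO cis (chiral); NCS cis, ONO trans.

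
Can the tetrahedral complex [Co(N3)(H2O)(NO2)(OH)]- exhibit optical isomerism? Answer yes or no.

In a tetrahedral complex all four positions are equivalent and every pair of ligands is adjacent — there is no cis/trans distinction.
Only one geometric arrangement is possible; it has no improper symmetry element, so it exists as a pair of enantiomers (2 stereoisomers).

yes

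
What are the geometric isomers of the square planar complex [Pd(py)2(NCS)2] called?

There are 2 geometric isomers: py cis; py trans.

cis and trans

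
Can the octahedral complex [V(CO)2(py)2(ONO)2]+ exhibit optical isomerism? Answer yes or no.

The six octahedral sites form three mutually perpendicular trans pairs.
There are 5 geometric isomers: CO trans, py trans, ONO trans; CO trans, py cis, ONO cis; CO cis, py trans, ONO cis; CO cis, py cis, ONO cis (chiral); CO cis, py cis, ONO trans.
One of these lacks any improper symmetry element and so occurs as an enantiomeric pair, giving 5 + 1 = 6 stereoisomers in total.

yes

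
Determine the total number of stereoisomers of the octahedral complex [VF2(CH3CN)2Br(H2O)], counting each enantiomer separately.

8

The six octahedral sites form three mutually perpendicular trans pairs.
There are 6 geometric isomers: F cis, CH3CN cis (3 arrangements, 2 chiral); F trans, CH3CN cis; F cis, CH3CN trans; F trans, CH3CN trans.
Of these, 2 lack any improper symmetry element and so occur as enantiomeric pairs, giving 6 + 2 = 8 stereoisomers in total.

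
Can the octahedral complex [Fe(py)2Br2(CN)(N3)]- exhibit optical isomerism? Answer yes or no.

An octahedron has six vertices in three trans pairs; every non-trans pair is cis.
Systematic placement gives 6 geometric isomers: py trans, Br trans; py cis, Br trans; py trans, Br cis; py cis, Br cis (3 arrangements, 2 chiral).
Of these, 2 lack any improper symmetry element and so occur as enantiomeric pairs, giving 6 + 2 = 8 stereoisomers in total.

yes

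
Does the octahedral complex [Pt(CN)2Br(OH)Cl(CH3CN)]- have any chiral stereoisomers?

An octahedron has six vertices in three trans pairs; every non-trans pair is cis.
Systematic enumeration (placing each ligand type in turn and discarding arrangements equivalent by rotation or reflection) gives 9 geometric isomers.
Of these, 6 lack any improper symmetry element and so occur as enantiomeric pairs, giving 9 + 6 = 15 stereoisomers in total.

yes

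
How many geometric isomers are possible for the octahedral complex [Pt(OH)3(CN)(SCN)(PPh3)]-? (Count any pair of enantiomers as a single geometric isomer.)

4

An octahedron has six vertices in three trans pairs; every non-trans pair is cis.
The distinct arrangements are (4 in all): OH mer (3 arrangements); OH fac (chiral).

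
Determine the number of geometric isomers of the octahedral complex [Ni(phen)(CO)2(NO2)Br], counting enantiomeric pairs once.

4

Each phen is bidentate and must span two cis positions.
There are 4 geometric isomers: CO cis (3 arrangements, 2 chiral); CO trans.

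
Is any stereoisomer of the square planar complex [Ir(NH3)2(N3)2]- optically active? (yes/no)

A square has two trans pairs of vertices; adjacent vertices are cis.
There are 2 geometric isomers: NH3 cis; NH3 trans.
Each arrangement has an internal mirror plane or centre of symmetry, so none is chiral.

no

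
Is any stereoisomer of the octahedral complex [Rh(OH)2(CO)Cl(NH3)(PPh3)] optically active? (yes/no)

yes

An octahedron has six vertices in three trans pairs; every non-trans pair is cis.
Systematic enumeration (placing each ligand type in turn and discarding arrangements equivalent by rotation or reflection) gives 9 geometric isomers.
Of these, 6 lack any improper symmetry element and so occur as enantiomeric pairs, giving 9 + 6 = 15 stereoisomers in total.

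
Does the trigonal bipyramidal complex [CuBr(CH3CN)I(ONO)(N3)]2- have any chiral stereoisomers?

A trigonal bipyramid has two axial and three equatorial sites, which are chemically inequivalent.
Systematic enumeration (placing each ligand type in turn and discarding arrangements equivalent by rotation or reflection) gives 10 geometric isomers.
Of these, 10 lack any improper symmetry element and so occur as enantiomeric pairs, giving 10 + 10 = 20 stereoisomers in total.

yes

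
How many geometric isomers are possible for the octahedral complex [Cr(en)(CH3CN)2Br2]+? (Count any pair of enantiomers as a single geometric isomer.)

3

In an octahedral complex each vertex has one trans partner and four cis neighbours.
Each en is bidentate and must span two cis positions.
Systematic placement gives 3 geometric isomers: CH3CN cis, Br trans; CH3CN cis, Br cis (chiral); CH3CN trans, Br cis.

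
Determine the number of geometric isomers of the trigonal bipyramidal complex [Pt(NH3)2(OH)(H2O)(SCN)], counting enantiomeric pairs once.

A trigonal bipyramid has two axial and three equatorial sites, which are chemically inequivalent.
Systematic enumeration (placing each ligand type in turn and discarding arrangements equivalent by rotation or reflection) gives 7 geometric isomers.

7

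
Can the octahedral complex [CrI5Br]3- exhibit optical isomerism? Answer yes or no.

The six octahedral sites form three mutually perpendicular trans pairs.
Only one geometric arrangement is possible.

no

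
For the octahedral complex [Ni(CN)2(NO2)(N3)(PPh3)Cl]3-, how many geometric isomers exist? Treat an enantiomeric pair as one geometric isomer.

Exhaustive case analysis gives 9 geometric isomers.

9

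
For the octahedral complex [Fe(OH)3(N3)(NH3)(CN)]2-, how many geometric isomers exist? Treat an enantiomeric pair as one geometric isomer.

4

In an octahedral complex each vertex has one trans partner and four cis neighbours.
Systematic placement gives 4 geometric isomers: OH mer (3 arrangements); OH fac (chiral).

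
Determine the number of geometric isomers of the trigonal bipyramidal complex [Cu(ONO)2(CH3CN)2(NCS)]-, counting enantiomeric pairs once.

In a trigonal bipyramid the two axial positions differ from the three equatorial ones.
Placing the ligands in turn and identifying arrangements related by rotation or reflection leaves 5 distinct geometric isomers.

5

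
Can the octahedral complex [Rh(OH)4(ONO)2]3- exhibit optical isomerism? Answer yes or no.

no

The six octahedral sites form three mutually perpendicular trans pairs.
Systematic placement gives 2 geometric isomers: ONO trans; ONO cis.
Each arrangement has an internal mirror plane or centre of symmetry, so none is chiral.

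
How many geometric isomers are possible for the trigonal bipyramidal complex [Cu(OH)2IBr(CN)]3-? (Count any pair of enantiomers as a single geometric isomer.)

A trigonal bipyramid has two axial and three equatorial sites, which are chemically inequivalent.
Exhaustive case analysis gives 7 geometric isomers.

7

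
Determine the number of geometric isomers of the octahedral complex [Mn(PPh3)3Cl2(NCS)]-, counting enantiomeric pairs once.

Systematic placement gives 3 geometric isomers: PPh3 mer, Cl trans; PPh3 mer, Cl cis; PPh3 fac, Cl cis.

3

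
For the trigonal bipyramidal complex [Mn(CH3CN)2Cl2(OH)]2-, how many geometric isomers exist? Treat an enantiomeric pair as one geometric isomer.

5

In a trigonal bipyramid the two axial positions differ from the three equatorial ones.
Systematic enumeration (placing each ligand type in turn and discarding arrangements equivalent by rotation or reflection) gives 5 geometric isomers.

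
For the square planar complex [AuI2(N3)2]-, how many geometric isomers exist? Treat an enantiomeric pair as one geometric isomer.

A square has two trans pairs of vertices; adjacent vertices are cis.
Systematic placement gives 2 geometric isomers: I cis; I trans.

2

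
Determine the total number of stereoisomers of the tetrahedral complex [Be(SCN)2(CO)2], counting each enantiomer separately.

All four vertices of a tetrahedron are equivalent and mutually adjacent, so cis/trans isomerism cannot arise.
Only one geometric arrangement is possible.

1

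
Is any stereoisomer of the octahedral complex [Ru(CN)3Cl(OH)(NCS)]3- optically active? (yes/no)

yes

Systematic placement gives 4 geometric isomers: CN mer (3 arrangements); CN fac (chiral).
One of these lacks any improper symmetry element and so occurs as an enantiomeric pair, giving 4 + 1 = 5 stereoisomers in total.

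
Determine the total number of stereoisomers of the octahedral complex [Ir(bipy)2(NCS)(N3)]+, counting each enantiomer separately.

An octahedron has six vertices in three trans pairs; every non-trans pair is cis.
Each bipy is bidentate and must span two cis positions.
Systematic placement gives 2 geometric isomers: NCS and N3 mutually trans; NCS and N3 mutually cis (chiral).
One of these lacks any improper symmetry element and so occurs as an enantiomeric pair, giving 2 + 1 = 3 stereoisomers in total.

3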